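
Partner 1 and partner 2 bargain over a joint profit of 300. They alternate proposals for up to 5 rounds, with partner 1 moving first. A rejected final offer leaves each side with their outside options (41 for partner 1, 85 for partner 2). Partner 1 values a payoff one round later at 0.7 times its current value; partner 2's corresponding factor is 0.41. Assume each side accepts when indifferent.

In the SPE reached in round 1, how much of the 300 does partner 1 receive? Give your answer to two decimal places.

Solve by backward induction from round 5.
Round 5 (partner 1 proposes): partner 2 gets 85 if talks fail, so partner 1 offers 85 and keeps 215.
Round 4 (partner 2 proposes): partner 1 can get 215 next round, worth 0.7 × 215 = 150.5 now. Partner 2 offers 150.5 and keeps 300 − 150.5 = 149.5.
Round 3 (partner 1 proposes): partner 2 can get 149.5 next round, worth 0.41 × 149.5 = 61.295 now; partner 1 offers that and keeps 238.705.
Round 2 (partner 2 proposes): partner 1 can get 238.705 next round, worth 0.7 × 238.705 = 167.0935 now. Partner 2 offers 167.0935 and keeps 300 − 167.0935 = 132.9065.
Round 1 (partner 1 proposes): partner 2 can get 132.9065 next round, worth 0.41 × 132.9065 = 54.491665 now. Partner 1 offers 54.491665 and keeps 300 − 54.491665 = 245.508335.

245.51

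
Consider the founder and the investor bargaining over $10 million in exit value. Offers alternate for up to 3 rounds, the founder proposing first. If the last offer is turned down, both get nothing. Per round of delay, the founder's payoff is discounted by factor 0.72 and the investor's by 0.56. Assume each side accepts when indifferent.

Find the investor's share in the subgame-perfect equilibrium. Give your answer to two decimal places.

Round 3 (the founder proposes): the investor will accept anything ≥ 0, so the founder offers 0 and keeps 10.
Round 2 (the investor proposes): the founder can get 10 next round, worth 0.72 × 10 = 7.2 now; the investor offers that and keeps 2.8.
Round 1 (the founder proposes): the investor can get 2.8 next round, worth 0.56 × 2.8 = 1.568 now, so the founder offers 1.568, keeping 8.432.

1.57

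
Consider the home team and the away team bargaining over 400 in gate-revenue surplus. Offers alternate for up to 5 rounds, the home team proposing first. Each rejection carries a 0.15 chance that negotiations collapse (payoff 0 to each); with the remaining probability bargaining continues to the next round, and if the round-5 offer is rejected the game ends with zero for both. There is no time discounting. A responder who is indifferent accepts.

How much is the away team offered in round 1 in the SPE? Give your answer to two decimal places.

By backward induction:
Round 5 (the home team proposes): the away team will accept anything ≥ 0, so the home team offers 0 and keeps 400.
Round 4 (the away team proposes): rejecting gives the home team an expected 0.85 × 400 = 340, so the away team offers 340, keeping 60.
Round 3 (the home team proposes): rejecting gives the away team an expected 0.85 × 60 = 51. The home team offers 51 and keeps 400 − 51 = 349.
Round 2 (the away team proposes): rejecting gives the home team an expected 0.85 × 349 = 296.65; the away team offers that and keeps 103.35.
Round 1 (the home team proposes): rejecting gives the away team an expected 0.85 × 103.35 = 87.8475, so the home team offers 87.8475, keeping 312.1525.

87.85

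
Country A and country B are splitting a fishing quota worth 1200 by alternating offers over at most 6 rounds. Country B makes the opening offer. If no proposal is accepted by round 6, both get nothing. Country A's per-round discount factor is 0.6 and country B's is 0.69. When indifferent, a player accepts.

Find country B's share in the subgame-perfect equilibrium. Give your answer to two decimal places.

760.99

Round 6 (country A proposes): country B will accept anything ≥ 0, so country A offers 0 and keeps 1200.
Round 5 (country B proposes): country A can get 1200 next round, worth 0.6 × 1200 = 720 now, so country B offers 720, keeping 480.
Round 4 (country A proposes): country B can get 480 next round, worth 0.69 × 480 = 331.2 now; country A offers that and keeps 868.8.
Round 3 (country B proposes): country A can get 868.8 next round, worth 0.6 × 868.8 = 521.28 now; country B offers that and keeps 678.72.
Round 2 (country A proposes): country B can get 678.72 next round, worth 0.69 × 678.72 = 468.3168 now; country A offers that and keeps 731.6832.
Round 1 (country B proposes): country A can get 731.6832 next round, worth 0.6 × 731.6832 = 439.00992 now. Country B offers 439.00992 and keeps 1200 − 439.00992 = 760.99008.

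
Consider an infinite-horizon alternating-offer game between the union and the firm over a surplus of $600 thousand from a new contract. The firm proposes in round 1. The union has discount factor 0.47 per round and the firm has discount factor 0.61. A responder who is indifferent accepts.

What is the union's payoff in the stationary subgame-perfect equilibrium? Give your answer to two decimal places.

154.18

In a stationary SPE each proposer offers the other exactly their discounted continuation value.
If the firm keeps x when proposing and the union keeps y when proposing, then x = 600 − 0.47y and y = 600 − 0.61x.
Solving: x = 600(1 − 0.47) / (1 − 0.61·0.47) = 318 / 0.7133 ≈ 445.8152.
The union gets 600 − 445.8152 ≈ 154.1848.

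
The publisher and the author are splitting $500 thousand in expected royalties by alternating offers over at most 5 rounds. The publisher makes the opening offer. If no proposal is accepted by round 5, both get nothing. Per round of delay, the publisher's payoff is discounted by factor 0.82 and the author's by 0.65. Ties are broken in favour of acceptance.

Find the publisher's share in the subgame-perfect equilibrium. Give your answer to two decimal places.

410.32

Round 5 (the publisher proposes): the author will accept anything ≥ 0, so the publisher offers 0 and keeps 500.
Round 4 (the author proposes): the publisher can get 500 next round, worth 0.82 × 500 = 410 now, so the author offers 410, keeping 90.
Round 3 (the publisher proposes): the author can get 90 next round, worth 0.65 × 90 = 58.5 now, so the publisher offers 58.5, keeping 441.5.
Round 2 (the author proposes): the publisher can get 441.5 next round, worth 0.82 × 441.5 = 362.03 now; the author offers that and keeps 137.97.
Round 1 (the publisher proposes): the author can get 137.97 next round, worth 0.65 × 137.97 = 89.6805 now. The publisher offers 89.6805 and keeps 500 − 89.6805 = 410.3195.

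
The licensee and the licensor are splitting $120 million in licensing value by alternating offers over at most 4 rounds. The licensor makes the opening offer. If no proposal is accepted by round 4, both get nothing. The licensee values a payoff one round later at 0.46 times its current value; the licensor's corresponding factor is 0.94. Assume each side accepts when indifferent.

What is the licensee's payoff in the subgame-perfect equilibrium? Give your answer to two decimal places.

27.18

Solve by backward induction from round 4.
Round 4 (the licensee proposes): the licensor will accept anything ≥ 0, so the licensee offers 0 and keeps 120.
Round 3 (the licensor proposes): the licensee can get 120 next round, worth 0.46 × 120 = 55.2 now, so the licensor offers 55.2, keeping 64.8.
Round 2 (the licensee proposes): the licensor can get 64.8 next round, worth 0.94 × 64.8 = 60.912 now. The licensee offers 60.912 and keeps 120 − 60.912 = 59.088.
Round 1 (the licensor proposes): the licensee can get 59.088 next round, worth 0.46 × 59.088 = 27.18048 now, so the licensor offers 27.18048, keeping 92.81952.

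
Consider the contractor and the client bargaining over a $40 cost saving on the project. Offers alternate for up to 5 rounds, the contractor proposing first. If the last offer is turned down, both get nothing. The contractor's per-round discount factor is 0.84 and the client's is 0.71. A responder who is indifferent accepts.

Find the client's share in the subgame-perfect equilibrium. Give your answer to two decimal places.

7.25

By backward induction:
Round 5 (the contractor proposes): rejection yields 0 for the client; the contractor offers 0 and keeps 40.
Round 4 (the client proposes): the contractor can get 40 next round, worth 0.84 × 40 = 33.6 now. The client offers 33.6 and keeps 40 − 33.6 = 6.4.
Round 3 (the contractor proposes): the client can get 6.4 next round, worth 0.71 × 6.4 = 4.544 now. The contractor offers 4.544 and keeps 40 − 4.544 = 35.456.
Round 2 (the client proposes): the contractor can get 35.456 next round, worth 0.84 × 35.456 = 29.78304 now, so the client offers 29.78304, keeping 10.21696.
Round 1 (the contractor proposes): the client can get 10.21696 next round, worth 0.71 × 10.21696 = 7.2540416 now, so the contractor offers 7.2540416, keeping 32.7459584.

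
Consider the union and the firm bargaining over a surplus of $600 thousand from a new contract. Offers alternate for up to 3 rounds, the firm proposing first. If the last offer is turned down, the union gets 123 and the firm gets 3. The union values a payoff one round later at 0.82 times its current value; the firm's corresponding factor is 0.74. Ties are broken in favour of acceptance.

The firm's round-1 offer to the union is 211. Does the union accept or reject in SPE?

Round 3 (the firm proposes): the union gets 123 if talks fail, so the firm offers 123 and keeps 477.
Round 2 (the union proposes): the firm can get 477 next round, worth 0.74 × 477 = 352.98 now, so the union offers 352.98, keeping 247.02.
So by rejecting in round 1, the union gets 247.02 next round, worth 0.82 × 247.02 = 202.5564 now.
Offer 211 ≥ 202.5564, so the union accepts.

Accept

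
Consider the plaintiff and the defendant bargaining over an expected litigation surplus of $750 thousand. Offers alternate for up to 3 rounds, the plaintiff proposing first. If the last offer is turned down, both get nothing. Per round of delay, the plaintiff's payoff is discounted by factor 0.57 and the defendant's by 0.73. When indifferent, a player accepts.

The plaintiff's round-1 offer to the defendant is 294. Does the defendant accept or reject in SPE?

Accept

Work out the defendant's continuation value if the offer is rejected.
Round 3 (the plaintiff proposes): rejection yields 0 for the defendant; the plaintiff offers 0 and keeps 750.
Round 2 (the defendant proposes): the plaintiff can get 750 next round, worth 0.57 × 750 = 427.5 now, so the defendant offers 427.5, keeping 322.5.
So by rejecting in round 1, the defendant gets 322.5 next round, worth 0.73 × 322.5 = 235.425 now.
Offer 294 ≥ 235.425, so the defendant accepts.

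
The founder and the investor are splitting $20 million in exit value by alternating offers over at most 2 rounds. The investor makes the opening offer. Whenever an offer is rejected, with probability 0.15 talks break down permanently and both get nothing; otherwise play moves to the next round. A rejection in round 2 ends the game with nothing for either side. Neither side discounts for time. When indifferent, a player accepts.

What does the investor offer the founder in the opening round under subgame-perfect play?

Round 2 (the founder proposes): the investor will accept anything ≥ 0, so the founder offers 0 and keeps 20.
Round 1 (the investor proposes): rejecting gives the founder an expected 0.85 × 20 = 17; the investor offers that and keeps 3.

17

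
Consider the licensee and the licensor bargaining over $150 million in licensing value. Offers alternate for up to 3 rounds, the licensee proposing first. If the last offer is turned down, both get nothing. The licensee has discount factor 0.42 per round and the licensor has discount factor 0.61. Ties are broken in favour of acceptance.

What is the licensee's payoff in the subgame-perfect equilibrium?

Round 3 (the licensee proposes): the licensor will accept anything ≥ 0, so the licensee offers 0 and keeps 150.
Round 2 (the licensor proposes): the licensee can get 150 next round, worth 0.42 × 150 = 63 now; the licensor offers that and keeps 87.
Round 1 (the licensee proposes): the licensor can get 87 next round, worth 0.61 × 87 = 53.07 now, so the licensee offers 53.07, keeping 96.93.

96.93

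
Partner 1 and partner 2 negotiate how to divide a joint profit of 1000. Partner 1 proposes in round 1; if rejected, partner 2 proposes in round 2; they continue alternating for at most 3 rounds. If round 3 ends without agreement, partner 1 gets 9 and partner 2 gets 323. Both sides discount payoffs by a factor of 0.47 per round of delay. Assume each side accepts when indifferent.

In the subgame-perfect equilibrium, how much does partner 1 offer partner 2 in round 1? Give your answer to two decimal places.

By backward induction:
Round 3 (partner 1 proposes): partner 2 gets 323 if talks fail, so partner 1 offers 323 and keeps 677.
Round 2 (partner 2 proposes): partner 1 can get 677 next round, worth 0.47 × 677 = 318.19 now; partner 2 offers that and keeps 681.81.
Round 1 (partner 1 proposes): partner 2 can get 681.81 next round, worth 0.47 × 681.81 = 320.4507 now, so partner 1 offers 320.4507, keeping 679.5493.

320.45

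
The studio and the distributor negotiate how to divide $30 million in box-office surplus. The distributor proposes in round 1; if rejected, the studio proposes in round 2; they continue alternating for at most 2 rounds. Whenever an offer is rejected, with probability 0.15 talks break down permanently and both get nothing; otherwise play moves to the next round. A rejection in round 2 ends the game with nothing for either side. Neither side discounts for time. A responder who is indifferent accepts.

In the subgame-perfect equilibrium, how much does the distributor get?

4.5

Round 2 (the studio proposes): the distributor will accept anything ≥ 0, so the studio offers 0 and keeps 30.
Round 1 (the distributor proposes): rejecting gives the studio an expected 0.85 × 30 = 25.5. The distributor offers 25.5 and keeps 30 − 25.5 = 4.5.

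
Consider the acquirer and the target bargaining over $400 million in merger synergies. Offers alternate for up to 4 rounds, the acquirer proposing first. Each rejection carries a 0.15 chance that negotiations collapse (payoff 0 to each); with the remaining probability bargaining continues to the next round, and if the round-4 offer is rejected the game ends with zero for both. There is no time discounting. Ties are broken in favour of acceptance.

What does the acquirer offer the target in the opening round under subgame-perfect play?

296.65

By backward induction:
Round 4 (the target proposes): rejection yields 0 for the acquirer; the target offers 0 and keeps 400.
Round 3 (the acquirer proposes): rejecting gives the target an expected 0.85 × 400 = 340, so the acquirer offers 340, keeping 60.
Round 2 (the target proposes): rejecting gives the acquirer an expected 0.85 × 60 = 51; the target offers that and keeps 349.
Round 1 (the acquirer proposes): rejecting gives the target an expected 0.85 × 349 = 296.65. The acquirer offers 296.65 and keeps 400 − 296.65 = 103.35.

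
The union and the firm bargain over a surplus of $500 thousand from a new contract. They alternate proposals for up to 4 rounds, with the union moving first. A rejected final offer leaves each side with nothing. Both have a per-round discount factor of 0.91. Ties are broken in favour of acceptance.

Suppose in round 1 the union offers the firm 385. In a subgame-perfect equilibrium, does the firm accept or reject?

Work out the firm's continuation value if the offer is rejected.
Round 4 (the firm proposes): rejection yields 0 for the union; the firm offers 0 and keeps 500.
Round 3 (the union proposes): the firm can get 500 next round, worth 0.91 × 500 = 455 now, so the union offers 455, keeping 45.
Round 2 (the firm proposes): the union can get 45 next round, worth 0.91 × 45 = 40.95 now; the firm offers that and keeps 459.05.
So by rejecting in round 1, the firm gets 459.05 next round, worth 0.91 × 459.05 = 417.7355 now.
Offer 385 < 417.7355, so the firm rejects.

Reject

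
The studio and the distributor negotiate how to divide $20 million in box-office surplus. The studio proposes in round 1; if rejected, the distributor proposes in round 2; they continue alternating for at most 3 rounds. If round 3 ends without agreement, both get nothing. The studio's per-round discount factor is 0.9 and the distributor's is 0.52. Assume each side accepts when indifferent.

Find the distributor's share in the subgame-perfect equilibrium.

Work backward from the last round.
Round 3 (the studio proposes): the distributor will accept anything ≥ 0, so the studio offers 0 and keeps 20.
Round 2 (the distributor proposes): the studio can get 20 next round, worth 0.9 × 20 = 18 now. The distributor offers 18 and keeps 20 − 18 = 2.
Round 1 (the studio proposes): the distributor can get 2 next round, worth 0.52 × 2 = 1.04 now, so the studio offers 1.04, keeping 18.96.

1.04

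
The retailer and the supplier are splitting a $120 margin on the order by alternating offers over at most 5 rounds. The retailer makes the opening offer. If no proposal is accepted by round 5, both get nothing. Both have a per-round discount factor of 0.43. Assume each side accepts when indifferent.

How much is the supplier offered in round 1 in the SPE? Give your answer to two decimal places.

34.85

Work backward from the last round.
Round 5 (the retailer proposes): rejection yields 0 for the supplier; the retailer offers 0 and keeps 120.
Round 4 (the supplier proposes): the retailer can get 120 next round, worth 0.43 × 120 = 51.6 now. The supplier offers 51.6 and keeps 120 − 51.6 = 68.4.
Round 3 (the retailer proposes): the supplier can get 68.4 next round, worth 0.43 × 68.4 = 29.412 now. The retailer offers 29.412 and keeps 120 − 29.412 = 90.588.
Round 2 (the supplier proposes): the retailer can get 90.588 next round, worth 0.43 × 90.588 = 38.95284 now, so the supplier offers 38.95284, keeping 81.04716.
Round 1 (the retailer proposes): the supplier can get 81.04716 next round, worth 0.43 × 81.04716 = 34.8502788 now; the retailer offers that and keeps 85.1497212.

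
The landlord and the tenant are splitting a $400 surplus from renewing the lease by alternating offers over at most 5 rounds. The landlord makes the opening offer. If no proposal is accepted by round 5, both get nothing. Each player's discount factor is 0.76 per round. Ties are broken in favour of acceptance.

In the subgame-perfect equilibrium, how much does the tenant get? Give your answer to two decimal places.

115.10

Solve by backward induction from round 5.
Round 5 (the landlord proposes): the tenant will accept anything ≥ 0, so the landlord offers 0 and keeps 400.
Round 4 (the tenant proposes): the landlord can get 400 next round, worth 0.76 × 400 = 304 now; the tenant offers that and keeps 96.
Round 3 (the landlord proposes): the tenant can get 96 next round, worth 0.76 × 96 = 72.96 now; the landlord offers that and keeps 327.04.
Round 2 (the tenant proposes): the landlord can get 327.04 next round, worth 0.76 × 327.04 = 248.5504 now, so the tenant offers 248.5504, keeping 151.4496.
Round 1 (the landlord proposes): the tenant can get 151.4496 next round, worth 0.76 × 151.4496 = 115.101696 now. The landlord offers 115.101696 and keeps 400 − 115.101696 = 284.898304.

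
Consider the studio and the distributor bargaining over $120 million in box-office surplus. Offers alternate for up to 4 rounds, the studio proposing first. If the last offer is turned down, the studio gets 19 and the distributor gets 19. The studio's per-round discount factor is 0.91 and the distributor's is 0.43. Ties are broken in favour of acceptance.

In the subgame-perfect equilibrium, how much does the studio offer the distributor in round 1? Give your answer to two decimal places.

Solve by backward induction from round 4.
Round 4 (the distributor proposes): the studio gets 19 if talks fail, so the distributor offers 19 and keeps 101.
Round 3 (the studio proposes): the distributor can get 101 next round, worth 0.43 × 101 = 43.43 now. The studio offers 43.43 and keeps 120 − 43.43 = 76.57.
Round 2 (the distributor proposes): the studio can get 76.57 next round, worth 0.91 × 76.57 = 69.6787 now, so the distributor offers 69.6787, keeping 50.3213.
Round 1 (the studio proposes): the distributor can get 50.3213 next round, worth 0.43 × 50.3213 = 21.638159 now. The studio offers 21.638159 and keeps 120 − 21.638159 = 98.361841.

21.64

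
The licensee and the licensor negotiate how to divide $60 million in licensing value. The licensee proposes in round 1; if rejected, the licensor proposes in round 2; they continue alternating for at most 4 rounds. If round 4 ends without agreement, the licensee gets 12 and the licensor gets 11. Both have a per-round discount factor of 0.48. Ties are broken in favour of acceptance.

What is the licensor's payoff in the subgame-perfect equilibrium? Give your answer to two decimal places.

20.28

Round 4 (the licensor proposes): the licensee gets 12 if talks fail, so the licensor offers 12 and keeps 48.
Round 3 (the licensee proposes): the licensor can get 48 next round, worth 0.48 × 48 = 23.04 now; the licensee offers that and keeps 36.96.
Round 2 (the licensor proposes): the licensee can get 36.96 next round, worth 0.48 × 36.96 = 17.7408 now. The licensor offers 17.7408 and keeps 60 − 17.7408 = 42.2592.
Round 1 (the licensee proposes): the licensor can get 42.2592 next round, worth 0.48 × 42.2592 = 20.284416 now, so the licensee offers 20.284416, keeping 39.715584.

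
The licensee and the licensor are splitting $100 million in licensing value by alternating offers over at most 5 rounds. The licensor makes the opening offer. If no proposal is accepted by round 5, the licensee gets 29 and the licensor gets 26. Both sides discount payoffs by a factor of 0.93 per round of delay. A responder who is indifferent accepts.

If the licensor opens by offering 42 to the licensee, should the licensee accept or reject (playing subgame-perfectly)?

Accept

Round 5 (the licensor proposes): the licensee gets 29 if talks fail, so the licensor offers 29 and keeps 71.
Round 4 (the licensee proposes): the licensor can get 71 next round, worth 0.93 × 71 = 66.03 now, so the licensee offers 66.03, keeping 33.97.
Round 3 (the licensor proposes): the licensee can get 33.97 next round, worth 0.93 × 33.97 = 31.5921 now, so the licensor offers 31.5921, keeping 68.4079.
Round 2 (the licensee proposes): the licensor can get 68.4079 next round, worth 0.93 × 68.4079 = 63.619347 now; the licensee offers that and keeps 36.380653.
So by rejecting in round 1, the licensee gets 36.380653 next round, worth 0.93 × 36.380653 = 33.83400729 now.
Offer 42 ≥ 33.83400729, so the licensee accepts.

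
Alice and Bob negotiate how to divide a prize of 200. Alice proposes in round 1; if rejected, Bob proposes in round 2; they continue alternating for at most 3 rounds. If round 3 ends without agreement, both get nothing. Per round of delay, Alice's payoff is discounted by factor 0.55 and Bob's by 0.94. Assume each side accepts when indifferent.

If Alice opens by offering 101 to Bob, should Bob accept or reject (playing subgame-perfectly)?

Accept

Work out Bob's continuation value if the offer is rejected.
Round 3 (Alice proposes): Bob will accept anything ≥ 0, so Alice offers 0 and keeps 200.
Round 2 (Bob proposes): Alice can get 200 next round, worth 0.55 × 200 = 110 now; Bob offers that and keeps 90.
So by rejecting in round 1, Bob gets 90 next round, worth 0.94 × 90 = 84.6 now.
Offer 101 ≥ 84.6, so Bob accepts.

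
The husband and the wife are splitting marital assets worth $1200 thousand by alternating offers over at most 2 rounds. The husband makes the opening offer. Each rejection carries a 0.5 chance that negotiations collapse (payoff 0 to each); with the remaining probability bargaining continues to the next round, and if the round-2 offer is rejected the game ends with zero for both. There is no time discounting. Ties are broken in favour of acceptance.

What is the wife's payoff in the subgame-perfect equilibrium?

600

Round 2 (the wife proposes): the husband will accept anything ≥ 0, so the wife offers 0 and keeps 1200.
Round 1 (the husband proposes): rejecting gives the wife an expected 0.5 × 1200 = 600, so the husband offers 600, keeping 600.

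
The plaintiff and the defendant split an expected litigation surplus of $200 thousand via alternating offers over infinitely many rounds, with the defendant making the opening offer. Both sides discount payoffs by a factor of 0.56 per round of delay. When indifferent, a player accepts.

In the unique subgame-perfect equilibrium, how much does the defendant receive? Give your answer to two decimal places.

128.21

When the defendant proposes, the plaintiff accepts any offer worth at least 0.56 times what the plaintiff would get by proposing next round; and vice versa.
This gives x = 200 − 0.56y and y = 200 − 0.56x, where x and y are each side's share when it proposes.
Hence (1 − 0.56·0.56)x = 200(1 − 0.56), i.e. 0.6864·x = 88.
x ≈ 128.2051; the plaintiff's share is 200 − x ≈ 71.7949.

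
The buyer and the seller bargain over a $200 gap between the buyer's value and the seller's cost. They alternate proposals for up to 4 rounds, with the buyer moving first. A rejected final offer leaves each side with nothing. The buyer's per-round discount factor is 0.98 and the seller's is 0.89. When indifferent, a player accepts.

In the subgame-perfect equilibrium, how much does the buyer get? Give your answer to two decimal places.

Solve by backward induction from round 4.
Round 4 (the seller proposes): the buyer will accept anything ≥ 0, so the seller offers 0 and keeps 200.
Round 3 (the buyer proposes): the seller can get 200 next round, worth 0.89 × 200 = 178 now; the buyer offers that and keeps 22.
Round 2 (the seller proposes): the buyer can get 22 next round, worth 0.98 × 22 = 21.56 now, so the seller offers 21.56, keeping 178.44.
Round 1 (the buyer proposes): the seller can get 178.44 next round, worth 0.89 × 178.44 = 158.8116 now, so the buyer offers 158.8116, keeping 41.1884.

41.19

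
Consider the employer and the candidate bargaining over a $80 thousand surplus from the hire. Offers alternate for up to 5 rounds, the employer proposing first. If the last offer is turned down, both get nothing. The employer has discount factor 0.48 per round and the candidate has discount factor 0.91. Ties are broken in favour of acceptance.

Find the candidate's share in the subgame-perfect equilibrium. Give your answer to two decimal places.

By backward induction:
Round 5 (the employer proposes): rejection yields 0 for the candidate; the employer offers 0 and keeps 80.
Round 4 (the candidate proposes): the employer can get 80 next round, worth 0.48 × 80 = 38.4 now. The candidate offers 38.4 and keeps 80 − 38.4 = 41.6.
Round 3 (the employer proposes): the candidate can get 41.6 next round, worth 0.91 × 41.6 = 37.856 now; the employer offers that and keeps 42.144.
Round 2 (the candidate proposes): the employer can get 42.144 next round, worth 0.48 × 42.144 = 20.22912 now. The candidate offers 20.22912 and keeps 80 − 20.22912 = 59.77088.
Round 1 (the employer proposes): the candidate can get 59.77088 next round, worth 0.91 × 59.77088 = 54.3915008 now, so the employer offers 54.3915008, keeping 25.6084992.

54.39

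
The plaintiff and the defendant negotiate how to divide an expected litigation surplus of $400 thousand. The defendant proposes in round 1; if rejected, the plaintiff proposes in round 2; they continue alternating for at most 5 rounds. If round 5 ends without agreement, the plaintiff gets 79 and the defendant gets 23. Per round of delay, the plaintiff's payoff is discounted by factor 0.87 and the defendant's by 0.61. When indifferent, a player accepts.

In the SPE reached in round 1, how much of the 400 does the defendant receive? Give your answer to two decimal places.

Round 5 (the defendant proposes): the plaintiff gets 79 if talks fail, so the defendant offers 79 and keeps 321.
Round 4 (the plaintiff proposes): the defendant can get 321 next round, worth 0.61 × 321 = 195.81 now, so the plaintiff offers 195.81, keeping 204.19.
Round 3 (the defendant proposes): the plaintiff can get 204.19 next round, worth 0.87 × 204.19 = 177.6453 now; the defendant offers that and keeps 222.3547.
Round 2 (the plaintiff proposes): the defendant can get 222.3547 next round, worth 0.61 × 222.3547 = 135.636367 now, so the plaintiff offers 135.636367, keeping 264.363633.
Round 1 (the defendant proposes): the plaintiff can get 264.363633 next round, worth 0.87 × 264.363633 = 229.99636071 now; the defendant offers that and keeps 170.00363929.

170.00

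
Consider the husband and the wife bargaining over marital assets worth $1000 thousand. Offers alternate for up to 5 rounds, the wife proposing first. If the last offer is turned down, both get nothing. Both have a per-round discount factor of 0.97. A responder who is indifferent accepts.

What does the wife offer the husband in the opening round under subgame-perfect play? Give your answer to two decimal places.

56.48

Round 5 (the wife proposes): the husband will accept anything ≥ 0, so the wife offers 0 and keeps 1000.
Round 4 (the husband proposes): the wife can get 1000 next round, worth 0.97 × 1000 = 970 now, so the husband offers 970, keeping 30.
Round 3 (the wife proposes): the husband can get 30 next round, worth 0.97 × 30 = 29.1 now, so the wife offers 29.1, keeping 970.9.
Round 2 (the husband proposes): the wife can get 970.9 next round, worth 0.97 × 970.9 = 941.773 now. The husband offers 941.773 and keeps 1000 − 941.773 = 58.227.
Round 1 (the wife proposes): the husband can get 58.227 next round, worth 0.97 × 58.227 = 56.48019 now, so the wife offers 56.48019, keeping 943.51981.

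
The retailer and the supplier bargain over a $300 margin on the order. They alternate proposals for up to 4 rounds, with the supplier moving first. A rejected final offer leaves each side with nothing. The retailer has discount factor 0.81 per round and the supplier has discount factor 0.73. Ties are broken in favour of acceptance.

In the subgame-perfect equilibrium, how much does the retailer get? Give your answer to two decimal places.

Solve by backward induction from round 4.
Round 4 (the retailer proposes): the supplier will accept anything ≥ 0, so the retailer offers 0 and keeps 300.
Round 3 (the supplier proposes): the retailer can get 300 next round, worth 0.81 × 300 = 243 now; the supplier offers that and keeps 57.
Round 2 (the retailer proposes): the supplier can get 57 next round, worth 0.73 × 57 = 41.61 now; the retailer offers that and keeps 258.39.
Round 1 (the supplier proposes): the retailer can get 258.39 next round, worth 0.81 × 258.39 = 209.2959 now. The supplier offers 209.2959 and keeps 300 − 209.2959 = 90.7041.

209.30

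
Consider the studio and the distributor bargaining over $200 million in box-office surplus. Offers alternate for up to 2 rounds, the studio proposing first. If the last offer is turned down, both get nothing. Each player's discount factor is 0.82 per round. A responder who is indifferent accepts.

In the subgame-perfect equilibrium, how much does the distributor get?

164

Round 2 (the distributor proposes): rejection yields 0 for the studio; the distributor offers 0 and keeps 200.
Round 1 (the studio proposes): the distributor can get 200 next round, worth 0.82 × 200 = 164 now; the studio offers that and keeps 36.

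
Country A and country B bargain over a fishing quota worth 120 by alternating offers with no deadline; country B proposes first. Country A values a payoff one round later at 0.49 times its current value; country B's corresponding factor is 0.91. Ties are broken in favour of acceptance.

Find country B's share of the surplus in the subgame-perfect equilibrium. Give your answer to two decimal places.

110.45

When country B proposes, country A accepts any offer worth at least 0.49 times what country A would get by proposing next round; and vice versa.
This gives x = 120 − 0.49y and y = 120 − 0.91x, where x and y are each side's share when it proposes.
Hence (1 − 0.49·0.91)x = 120(1 − 0.49), i.e. 0.5541·x = 61.2.
x ≈ 110.4494; country A's share is 120 − x ≈ 9.5506.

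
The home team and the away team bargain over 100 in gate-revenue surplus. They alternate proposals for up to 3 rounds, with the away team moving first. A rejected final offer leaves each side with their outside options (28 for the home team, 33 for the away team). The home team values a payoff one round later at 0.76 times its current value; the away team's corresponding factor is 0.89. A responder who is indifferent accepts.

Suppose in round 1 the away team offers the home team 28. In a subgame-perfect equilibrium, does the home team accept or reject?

Accept

Work out the home team's continuation value if the offer is rejected.
Round 3 (the away team proposes): the home team gets 28 if talks fail, so the away team offers 28 and keeps 72.
Round 2 (the home team proposes): the away team can get 72 next round, worth 0.89 × 72 = 64.08 now. The home team offers 64.08 and keeps 100 − 64.08 = 35.92.
So by rejecting in round 1, the home team gets 35.92 next round, worth 0.76 × 35.92 = 27.2992 now.
Offer 28 ≥ 27.2992, so the home team accepts.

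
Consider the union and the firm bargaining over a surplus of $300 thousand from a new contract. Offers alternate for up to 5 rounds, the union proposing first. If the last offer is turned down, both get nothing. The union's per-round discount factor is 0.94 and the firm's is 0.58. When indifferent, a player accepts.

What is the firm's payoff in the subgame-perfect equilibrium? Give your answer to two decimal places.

16.13

Round 5 (the union proposes): the firm will accept anything ≥ 0, so the union offers 0 and keeps 300.
Round 4 (the firm proposes): the union can get 300 next round, worth 0.94 × 300 = 282 now, so the firm offers 282, keeping 18.
Round 3 (the union proposes): the firm can get 18 next round, worth 0.58 × 18 = 10.44 now; the union offers that and keeps 289.56.
Round 2 (the firm proposes): the union can get 289.56 next round, worth 0.94 × 289.56 = 272.1864 now; the firm offers that and keeps 27.8136.
Round 1 (the union proposes): the firm can get 27.8136 next round, worth 0.58 × 27.8136 = 16.131888 now, so the union offers 16.131888, keeping 283.868112.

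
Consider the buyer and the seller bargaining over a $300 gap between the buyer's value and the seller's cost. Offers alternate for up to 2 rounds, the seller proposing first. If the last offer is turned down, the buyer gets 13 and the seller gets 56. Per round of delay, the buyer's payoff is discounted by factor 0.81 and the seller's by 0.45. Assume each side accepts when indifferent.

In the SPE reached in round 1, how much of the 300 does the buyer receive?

197.64

Round 2 (the buyer proposes): the seller gets 56 if talks fail, so the buyer offers 56 and keeps 244.
Round 1 (the seller proposes): the buyer can get 244 next round, worth 0.81 × 244 = 197.64 now. The seller offers 197.64 and keeps 300 − 197.64 = 102.36.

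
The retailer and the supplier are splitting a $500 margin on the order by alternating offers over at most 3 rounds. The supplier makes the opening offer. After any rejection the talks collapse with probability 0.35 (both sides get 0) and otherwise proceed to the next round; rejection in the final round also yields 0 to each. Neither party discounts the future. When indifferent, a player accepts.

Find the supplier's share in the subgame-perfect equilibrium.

386.25

Round 3 (the supplier proposes): the retailer will accept anything ≥ 0, so the supplier offers 0 and keeps 500.
Round 2 (the retailer proposes): rejecting gives the supplier an expected 0.65 × 500 = 325; the retailer offers that and keeps 175.
Round 1 (the supplier proposes): rejecting gives the retailer an expected 0.65 × 175 = 113.75; the supplier offers that and keeps 386.25.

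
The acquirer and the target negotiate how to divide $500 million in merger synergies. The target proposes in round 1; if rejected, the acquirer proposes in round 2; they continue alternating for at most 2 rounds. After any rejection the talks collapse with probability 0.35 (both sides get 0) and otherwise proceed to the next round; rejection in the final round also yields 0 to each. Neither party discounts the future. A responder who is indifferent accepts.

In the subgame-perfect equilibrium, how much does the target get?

175

Round 2 (the acquirer proposes): rejection yields 0 for the target; the acquirer offers 0 and keeps 500.
Round 1 (the target proposes): rejecting gives the acquirer an expected 0.65 × 500 = 325, so the target offers 325, keeping 175.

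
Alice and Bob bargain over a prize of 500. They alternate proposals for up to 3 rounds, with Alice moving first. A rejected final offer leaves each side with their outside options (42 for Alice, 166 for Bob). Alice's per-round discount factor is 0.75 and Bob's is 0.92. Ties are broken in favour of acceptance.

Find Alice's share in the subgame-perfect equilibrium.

270.46

Round 3 (Alice proposes): Bob gets 166 if talks fail, so Alice offers 166 and keeps 334.
Round 2 (Bob proposes): Alice can get 334 next round, worth 0.75 × 334 = 250.5 now. Bob offers 250.5 and keeps 500 − 250.5 = 249.5.
Round 1 (Alice proposes): Bob can get 249.5 next round, worth 0.92 × 249.5 = 229.54 now; Alice offers that and keeps 270.46.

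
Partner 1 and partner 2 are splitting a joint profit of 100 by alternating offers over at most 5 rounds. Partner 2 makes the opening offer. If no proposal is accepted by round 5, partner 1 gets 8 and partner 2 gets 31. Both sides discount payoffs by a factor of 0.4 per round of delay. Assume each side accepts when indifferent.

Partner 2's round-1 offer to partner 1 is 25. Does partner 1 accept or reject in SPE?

Round 5 (partner 2 proposes): partner 1 gets 8 if talks fail, so partner 2 offers 8 and keeps 92.
Round 4 (partner 1 proposes): partner 2 can get 92 next round, worth 0.4 × 92 = 36.8 now; partner 1 offers that and keeps 63.2.
Round 3 (partner 2 proposes): partner 1 can get 63.2 next round, worth 0.4 × 63.2 = 25.28 now; partner 2 offers that and keeps 74.72.
Round 2 (partner 1 proposes): partner 2 can get 74.72 next round, worth 0.4 × 74.72 = 29.888 now. Partner 1 offers 29.888 and keeps 100 − 29.888 = 70.112.
So by rejecting in round 1, partner 1 gets 70.112 next round, worth 0.4 × 70.112 = 28.0448 now.
Offer 25 < 28.0448, so partner 1 rejects.

Reject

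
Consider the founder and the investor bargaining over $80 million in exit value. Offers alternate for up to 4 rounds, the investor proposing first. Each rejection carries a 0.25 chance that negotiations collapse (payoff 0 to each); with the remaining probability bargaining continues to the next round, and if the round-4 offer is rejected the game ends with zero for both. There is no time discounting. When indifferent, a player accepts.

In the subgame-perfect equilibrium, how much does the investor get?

31.25

Round 4 (the founder proposes): the investor will accept anything ≥ 0, so the founder offers 0 and keeps 80.
Round 3 (the investor proposes): rejecting gives the founder an expected 0.75 × 80 = 60, so the investor offers 60, keeping 20.
Round 2 (the founder proposes): rejecting gives the investor an expected 0.75 × 20 = 15; the founder offers that and keeps 65.
Round 1 (the investor proposes): rejecting gives the founder an expected 0.75 × 65 = 48.75, so the investor offers 48.75, keeping 31.25.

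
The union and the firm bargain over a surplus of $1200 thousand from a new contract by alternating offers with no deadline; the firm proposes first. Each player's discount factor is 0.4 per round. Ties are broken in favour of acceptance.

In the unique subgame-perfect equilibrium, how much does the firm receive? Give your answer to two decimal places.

In a stationary SPE each proposer offers the other exactly their discounted continuation value.
If the firm keeps x when proposing and the union keeps y when proposing, then x = 1200 − 0.4y and y = 1200 − 0.4x.
Solving: x = 1200(1 − 0.4) / (1 − 0.4·0.4) = 720 / 0.84 ≈ 857.1429.
The union gets 1200 − 857.1429 ≈ 342.8571.

857.14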